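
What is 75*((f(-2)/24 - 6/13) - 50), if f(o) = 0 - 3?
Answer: -394575/104 ≈ -3794.0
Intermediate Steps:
f(o) = -3
75*((f(-2)/24 - 6/13) - 50) = 75*((-3/24 - 6/13) - 50) = 75*((-3*1/24 - 6*1/13) - 50) = 75*((-1/8 - 6/13) - 50) = 75*(-61/104 - 50) = 75*(-5261/104) = -394575/104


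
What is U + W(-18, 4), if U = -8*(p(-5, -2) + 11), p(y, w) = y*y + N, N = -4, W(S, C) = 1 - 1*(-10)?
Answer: -245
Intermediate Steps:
W(S, C) = 11 (W(S, C) = 1 + 10 = 11)
p(y, w) = -4 + y**2 (p(y, w) = y*y - 4 = y**2 - 4 = -4 + y**2)
U = -256 (U = -8*((-4 + (-5)**2) + 11) = -8*((-4 + 25) + 11) = -8*(21 + 11) = -8*32 = -256)
U + W(-18, 4) = -256 + 11 = -245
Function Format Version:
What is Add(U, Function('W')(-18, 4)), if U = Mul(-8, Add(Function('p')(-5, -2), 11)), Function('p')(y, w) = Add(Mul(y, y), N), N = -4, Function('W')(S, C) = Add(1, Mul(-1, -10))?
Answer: -245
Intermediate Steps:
Function('W')(S, C) = 11 (Function('W')(S, C) = Add(1, 10) = 11)
Function('p')(y, w) = Add(-4, Pow(y, 2)) (Function('p')(y, w) = Add(Mul(y, y), -4) = Add(Pow(y, 2), -4) = Add(-4, Pow(y, 2)))
U = -256 (U = Mul(-8, Add(Add(-4, Pow(-5, 2)), 11)) = Mul(-8, Add(Add(-4, 25), 11)) = Mul(-8, Add(21, 11)) = Mul(-8, 32) = -256)
Add(U, Function('W')(-18, 4)) = Add(-256, 11) = -245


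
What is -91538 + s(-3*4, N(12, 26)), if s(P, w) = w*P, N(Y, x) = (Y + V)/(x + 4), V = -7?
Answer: -91540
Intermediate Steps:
N(Y, x) = (-7 + Y)/(4 + x) (N(Y, x) = (Y - 7)/(x + 4) = (-7 + Y)/(4 + x))
s(P, w) = P*w
-91538 + s(-3*4, N(12, 26)) = -91538 + (-3*4)*((-7 + 12)/(4 + 26)) = -91538 - 12*5/30 = -91538 - 2*5/5 = -91538 - 12*⅙ = -91538 - 2 = -91540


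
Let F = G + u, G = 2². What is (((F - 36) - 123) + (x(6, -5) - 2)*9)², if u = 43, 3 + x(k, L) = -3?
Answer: 33856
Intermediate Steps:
x(k, L) = -6 (x(k, L) = -3 - 3 = -6)
G = 4
F = 47 (F = 4 + 43 = 47)
(((F - 36) - 123) + (x(6, -5) - 2)*9)² = (((47 - 36) - 123) + (-6 - 2)*9)² = ((11 - 123) - 8*9)² = (-112 - 72)² = (-184)² = 33856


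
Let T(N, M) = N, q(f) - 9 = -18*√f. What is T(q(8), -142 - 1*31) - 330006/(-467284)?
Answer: 2267781/233642 - 36*√2 ≈ -41.205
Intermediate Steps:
q(f) = 9 - 18*√f
T(q(8), -142 - 1*31) - 330006/(-467284) = (9 - 36*√2) - 330006/(-467284) = (9 - 36*√2) - 330006*(-1/467284) = (9 - 36*√2) + 165003/233642 = 2267781/233642 - 36*√2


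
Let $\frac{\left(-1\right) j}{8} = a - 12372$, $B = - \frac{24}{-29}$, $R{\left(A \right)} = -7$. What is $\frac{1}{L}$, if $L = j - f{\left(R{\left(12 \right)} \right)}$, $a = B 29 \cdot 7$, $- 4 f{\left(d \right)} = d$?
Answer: $\frac{4}{390521} \approx 1.0243 \cdot 10^{-5}$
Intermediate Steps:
$B = \frac{24}{29}$ ($B = \left(-24\right) \left(- \frac{1}{29}\right) = \frac{24}{29} \approx 0.82759$)
$f{\left(d \right)} = - \frac{d}{4}$
$a = 168$ ($a = \frac{24}{29} \cdot 29 \cdot 7 = 24 \cdot 7 = 168$)
$j = 97632$ ($j = - 8 \left(168 - 12372\right) = \left(-8\right) \left(-12204\right) = 97632$)
$L = \frac{390521}{4}$ ($L = 97632 - \left(- \frac{1}{4}\right) \left(-7\right) = 97632 - \frac{7}{4} = \frac{390521}{4} \approx 97630.0$)
$\frac{1}{L} = \frac{1}{\frac{390521}{4}} = \frac{4}{390521}$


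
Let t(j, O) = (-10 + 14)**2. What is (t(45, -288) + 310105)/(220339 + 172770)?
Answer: 310121/393109 ≈ 0.78889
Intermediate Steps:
t(j, O) = 16 (t(j, O) = 4**2 = 16)
(t(45, -288) + 310105)/(220339 + 172770) = (16 + 310105)/(220339 + 172770) = 310121/393109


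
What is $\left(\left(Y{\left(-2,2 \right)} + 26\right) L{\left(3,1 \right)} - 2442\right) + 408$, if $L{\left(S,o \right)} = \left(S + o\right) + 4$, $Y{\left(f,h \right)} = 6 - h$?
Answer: $-1794$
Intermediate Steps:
$L{\left(S,o \right)} = 4 + S + o$
$\left(\left(Y{\left(-2,2 \right)} + 26\right) L{\left(3,1 \right)} - 2442\right) + 408 = \left(\left(\left(6 - 2\right) + 26\right) \left(4 + 3 + 1\right) - 2442\right) + 408 = \left(\left(\left(6 - 2\right) + 26\right) 8 - 2442\right) + 408 = \left(\left(4 + 26\right) 8 - 2442\right) + 408 = \left(30 \cdot 8 - 2442\right) + 408 = \left(240 - 2442\right) + 408 = -2202 + 408 = -1794$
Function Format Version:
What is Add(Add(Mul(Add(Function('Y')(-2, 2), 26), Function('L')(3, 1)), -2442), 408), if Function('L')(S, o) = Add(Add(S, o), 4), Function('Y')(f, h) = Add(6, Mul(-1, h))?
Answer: -1794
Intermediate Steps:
Function('L')(S, o) = Add(4, S, o)
Add(Add(Mul(Add(Function('Y')(-2, 2), 26), Function('L')(3, 1)), -2442), 408) = Add(Add(Mul(Add(Add(6, Mul(-1, 2)), 26), Add(4, 3, 1)), -2442), 408) = Add(Add(Mul(Add(Add(6, -2), 26), 8), -2442), 408) = Add(Add(Mul(Add(4, 26), 8), -2442), 408) = Add(Add(Mul(30, 8), -2442), 408) = Add(Add(240, -2442), 408) = Add(-2202, 408) = -1794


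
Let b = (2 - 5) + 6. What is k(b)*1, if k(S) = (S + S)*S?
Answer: 18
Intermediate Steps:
b = 3 (b = -3 + 6 = 3)
k(S) = 2*S**2 (k(S) = (2*S)*S = 2*S**2)
k(b)*1 = (2*3**2)*1 = (2*9)*1 = 18*1 = 18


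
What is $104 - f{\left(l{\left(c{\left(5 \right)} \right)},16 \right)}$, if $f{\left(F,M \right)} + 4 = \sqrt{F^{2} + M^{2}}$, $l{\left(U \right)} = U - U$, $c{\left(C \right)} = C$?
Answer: $92$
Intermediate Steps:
$l{\left(U \right)} = 0$
$f{\left(F,M \right)} = -4 + \sqrt{F^{2} + M^{2}}$
$104 - f{\left(l{\left(c{\left(5 \right)} \right)},16 \right)} = 104 - \left(-4 + \sqrt{0^{2} + 16^{2}}\right) = 104 - \left(-4 + \sqrt{0 + 256}\right) = 104 - \left(-4 + \sqrt{256}\right) = 104 - \left(-4 + 16\right) = 104 - 12 = 92$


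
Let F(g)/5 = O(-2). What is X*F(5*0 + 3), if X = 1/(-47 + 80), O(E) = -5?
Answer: -25/33 ≈ -0.75758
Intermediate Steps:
X = 1/33 ≈ 0.030303
F(g) = -25 (F(g) = 5*(-5) = -25)
X*F(5*0 + 3) = (1/33)*(-25) = -25/33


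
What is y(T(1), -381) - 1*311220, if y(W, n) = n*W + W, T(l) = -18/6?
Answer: -310080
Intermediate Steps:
T(l) = -3 (T(l) = -18*1/6 = -3)
y(W, n) = W + W*n (y(W, n) = W*n + W = W + W*n)
y(T(1), -381) - 1*311220 = -3*(1 - 381) - 1*311220 = -3*(-380) - 311220 = 1140 - 311220 = -310080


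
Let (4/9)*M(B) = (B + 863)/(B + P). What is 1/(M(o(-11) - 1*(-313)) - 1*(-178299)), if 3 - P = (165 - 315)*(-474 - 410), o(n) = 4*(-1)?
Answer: 44096/7862271825 ≈ 5.6086e-6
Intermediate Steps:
o(n) = -4
P = -132597 (P = 3 - (165 - 315)*(-474 - 410) = 3 - (-150)*(-884) = 3 - 1*132600 = 3 - 132600 = -132597)
M(B) = 9*(863 + B)/(4*(-132597 + B)) (M(B) = 9*((B + 863)/(B - 132597))/4 = 9*((863 + B)/(-132597 + B))/4 = 9*(863 + B)/(4*(-132597 + B)))
1/(M(o(-11) - 1*(-313)) - 1*(-178299)) = 1/(9*(863 + (-4 - 1*(-313)))/(4*(-132597 + (-4 - 1*(-313)))) - 1*(-178299)) = 1/(9*(863 + (-4 + 313))/(4*(-132597 + (-4 + 313))) + 178299) = 1/(9*(863 + 309)/(4*(-132597 + 309)) + 178299) = 1/((9/4)*1172/(-132288) + 178299) = 1/((9/4)*(-1/132288)*1172 + 178299) = 1/(-879/44096 + 178299) = 1/(7862271825/44096) = 44096/7862271825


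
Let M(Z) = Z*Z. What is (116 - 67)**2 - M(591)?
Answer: -346880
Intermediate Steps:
M(Z) = Z**2
(116 - 67)**2 - M(591) = (116 - 67)**2 - 1*591**2 = 49**2 - 1*349281 = 2401 - 349281 = -346880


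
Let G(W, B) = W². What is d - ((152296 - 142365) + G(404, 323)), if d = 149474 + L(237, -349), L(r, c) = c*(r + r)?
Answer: -189099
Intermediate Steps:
L(r, c) = 2*c*r (L(r, c) = c*(2*r) = 2*c*r)
d = -15952 (d = 149474 + 2*(-349)*237 = 149474 - 165426 = -15952)
d - ((152296 - 142365) + G(404, 323)) = -15952 - ((152296 - 142365) + 404²) = -15952 - (9931 + 163216) = -15952 - 1*173147 = -15952 - 173147 = -189099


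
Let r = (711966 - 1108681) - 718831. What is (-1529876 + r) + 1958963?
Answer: -686459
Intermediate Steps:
r = -1115546 (r = -396715 - 718831 = -1115546)
(-1529876 + r) + 1958963 = (-1529876 - 1115546) + 1958963 = -2645422 + 1958963 = -686459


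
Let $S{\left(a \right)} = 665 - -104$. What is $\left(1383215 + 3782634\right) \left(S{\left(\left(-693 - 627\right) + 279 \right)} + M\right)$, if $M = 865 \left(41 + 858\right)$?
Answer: $4021117524996$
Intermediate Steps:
$S{\left(a \right)} = 769$ ($S{\left(a \right)} = 665 + 104 = 769$)
$M = 777635$ ($M = 865 \cdot 899 = 777635$)
$\left(1383215 + 3782634\right) \left(S{\left(\left(-693 - 627\right) + 279 \right)} + M\right) = \left(1383215 + 3782634\right) \left(769 + 777635\right) = 5165849 \cdot 778404 = 4021117524996$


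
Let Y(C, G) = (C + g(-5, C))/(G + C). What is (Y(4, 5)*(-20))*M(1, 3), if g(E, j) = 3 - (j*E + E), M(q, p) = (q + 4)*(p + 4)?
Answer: -22400/9 ≈ -2488.9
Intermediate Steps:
M(q, p) = (4 + p)*(4 + q) (M(q, p) = (4 + q)*(4 + p) = (4 + p)*(4 + q))
g(E, j) = 3 - E - E*j (g(E, j) = 3 - (E*j + E) = 3 - (E + E*j) = 3 + (-E - E*j) = 3 - E - E*j)
Y(C, G) = (8 + 6*C)/(C + G) (Y(C, G) = (C + (3 - 1*(-5) - 1*(-5)*C))/(G + C) = (C + (3 + 5 + 5*C))/(C + G) = (C + (8 + 5*C))/(C + G) = (8 + 6*C)/(C + G))
(Y(4, 5)*(-20))*M(1, 3) = ((2*(4 + 3*4)/(4 + 5))*(-20))*(16 + 4*3 + 4*1 + 3*1) = ((2*(4 + 12)/9)*(-20))*(16 + 12 + 4 + 3) = ((2*(⅑)*16)*(-20))*35 = ((32/9)*(-20))*35 = -640/9*35 = -22400/9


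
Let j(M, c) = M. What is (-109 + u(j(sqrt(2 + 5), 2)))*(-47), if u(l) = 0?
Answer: 5123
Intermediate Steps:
(-109 + u(j(sqrt(2 + 5), 2)))*(-47) = (-109 + 0)*(-47) = -109*(-47) = 5123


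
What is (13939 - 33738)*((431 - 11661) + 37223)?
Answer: -514635407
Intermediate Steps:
(13939 - 33738)*((431 - 11661) + 37223) = -19799*(-11230 + 37223) = -19799*25993 = -514635407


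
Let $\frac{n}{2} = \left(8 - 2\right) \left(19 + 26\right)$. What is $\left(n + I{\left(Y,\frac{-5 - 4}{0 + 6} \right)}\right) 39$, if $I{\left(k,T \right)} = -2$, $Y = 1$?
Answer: $20982$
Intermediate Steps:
$n = 540$ ($n = 2 \left(8 - 2\right) \left(19 + 26\right) = 2 \cdot 6 \cdot 45 = 2 \cdot 270 = 540$)
$\left(n + I{\left(Y,\frac{-5 - 4}{0 + 6} \right)}\right) 39 = \left(540 - 2\right) 39 = 538 \cdot 39 = 20982$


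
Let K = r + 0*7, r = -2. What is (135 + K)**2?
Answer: 17689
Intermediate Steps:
K = -2 (K = -2 + 0*7 = -2 + 0 = -2)
(135 + K)**2 = (135 - 2)**2 = 133**2 = 17689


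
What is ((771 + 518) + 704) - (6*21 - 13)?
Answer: 1880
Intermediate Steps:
((771 + 518) + 704) - (6*21 - 13) = (1289 + 704) - (126 - 13) = 1993 - 1*113 = 1993 - 113 = 1880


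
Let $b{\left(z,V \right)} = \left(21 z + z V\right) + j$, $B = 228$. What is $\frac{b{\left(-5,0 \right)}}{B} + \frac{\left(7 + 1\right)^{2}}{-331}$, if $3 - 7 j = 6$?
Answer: $- \frac{57737}{88046} \approx -0.65576$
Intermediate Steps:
$j = - \frac{3}{7}$ ($j = \frac{3}{7} - \frac{6}{7} = - \frac{3}{7} \approx -0.42857$)
$b{\left(z,V \right)} = - \frac{3}{7} + 21 z + V z$ ($b{\left(z,V \right)} = \left(21 z + z V\right) - \frac{3}{7} = \left(21 z + V z\right) - \frac{3}{7} = - \frac{3}{7} + 21 z + V z$)
$\frac{b{\left(-5,0 \right)}}{B} + \frac{\left(7 + 1\right)^{2}}{-331} = \frac{- \frac{3}{7} + 21 \left(-5\right) + 0 \left(-5\right)}{228} + \frac{\left(7 + 1\right)^{2}}{-331} = \left(- \frac{3}{7} - 105 + 0\right) \frac{1}{228} + 8^{2} \left(- \frac{1}{331}\right) = \left(- \frac{738}{7}\right) \frac{1}{228} + 64 \left(- \frac{1}{331}\right) = - \frac{123}{266} - \frac{64}{331} = - \frac{57737}{88046}$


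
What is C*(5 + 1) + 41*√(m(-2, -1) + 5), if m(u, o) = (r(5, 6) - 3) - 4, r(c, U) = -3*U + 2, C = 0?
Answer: 123*I*√2 ≈ 173.95*I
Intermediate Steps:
r(c, U) = 2 - 3*U
m(u, o) = -23 (m(u, o) = ((2 - 3*6) - 3) - 4 = ((2 - 18) - 3) - 4 = (-16 - 3) - 4 = -19 - 4 = -23)
C*(5 + 1) + 41*√(m(-2, -1) + 5) = 0*(5 + 1) + 41*√(-23 + 5) = 0*6 + 41*√(-18) = 0 + 41*(3*I*√2) = 0 + 123*I*√2 = 123*I*√2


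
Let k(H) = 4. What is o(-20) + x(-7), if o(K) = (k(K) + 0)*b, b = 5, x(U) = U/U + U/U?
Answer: 22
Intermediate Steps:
x(U) = 2 (x(U) = 1 + 1 = 2)
o(K) = 20 (o(K) = (4 + 0)*5 = 4*5 = 20)
o(-20) + x(-7) = 20 + 2 = 22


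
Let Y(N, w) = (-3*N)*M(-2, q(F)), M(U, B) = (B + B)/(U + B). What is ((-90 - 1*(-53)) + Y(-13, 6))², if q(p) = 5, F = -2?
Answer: 8649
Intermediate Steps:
M(U, B) = 2*B/(B + U) (M(U, B) = (2*B)/(B + U) = 2*B/(B + U))
Y(N, w) = -10*N (Y(N, w) = (-3*N)*(2*5/(5 - 2)) = (-3*N)*(2*5/3) = (-3*N)*(2*5*(⅓)) = -3*N*(10/3) = -10*N)
((-90 - 1*(-53)) + Y(-13, 6))² = ((-90 - 1*(-53)) - 10*(-13))² = ((-90 + 53) + 130)² = (-37 + 130)² = 93² = 8649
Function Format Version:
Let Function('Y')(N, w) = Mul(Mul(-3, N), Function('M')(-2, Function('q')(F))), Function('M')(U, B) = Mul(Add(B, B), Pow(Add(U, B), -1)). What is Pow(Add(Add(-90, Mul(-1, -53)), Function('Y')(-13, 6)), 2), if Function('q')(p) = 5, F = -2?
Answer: 8649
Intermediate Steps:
Function('M')(U, B) = Mul(2, B, Pow(Add(B, U), -1)) (Function('M')(U, B) = Mul(Mul(2, B), Pow(Add(B, U), -1)) = Mul(2, B, Pow(Add(B, U), -1)))
Function('Y')(N, w) = Mul(-10, N) (Function('Y')(N, w) = Mul(Mul(-3, N), Mul(2, 5, Pow(Add(5, -2), -1))) = Mul(Mul(-3, N), Mul(2, 5, Pow(3, -1))) = Mul(Mul(-3, N), Mul(2, 5, Rational(1, 3))) = Mul(Mul(-3, N), Rational(10, 3)) = Mul(-10, N))
Pow(Add(Add(-90, Mul(-1, -53)), Function('Y')(-13, 6)), 2) = Pow(Add(Add(-90, Mul(-1, -53)), Mul(-10, -13)), 2) = Pow(Add(Add(-90, 53), 130), 2) = Pow(Add(-37, 130), 2) = Pow(93, 2) = 8649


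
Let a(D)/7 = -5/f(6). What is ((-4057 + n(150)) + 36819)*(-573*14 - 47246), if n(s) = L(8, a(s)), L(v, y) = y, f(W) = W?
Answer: -5431103458/3 ≈ -1.8104e+9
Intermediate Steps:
a(D) = -35/6 (a(D) = 7*(-5/6) = 7*(-5*⅙) = 7*(-⅚) = -35/6)
n(s) = -35/6
((-4057 + n(150)) + 36819)*(-573*14 - 47246) = ((-4057 - 35/6) + 36819)*(-573*14 - 47246) = (-24377/6 + 36819)*(-8022 - 47246) = (196537/6)*(-55268) = -5431103458/3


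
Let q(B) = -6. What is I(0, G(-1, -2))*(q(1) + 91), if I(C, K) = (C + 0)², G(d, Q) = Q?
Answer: 0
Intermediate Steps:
I(C, K) = C²
I(0, G(-1, -2))*(q(1) + 91) = 0²*(-6 + 91) = 0*85 = 0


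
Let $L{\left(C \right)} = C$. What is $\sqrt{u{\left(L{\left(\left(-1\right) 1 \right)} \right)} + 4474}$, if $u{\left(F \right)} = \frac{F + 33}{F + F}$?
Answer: $\sqrt{4458} \approx 66.768$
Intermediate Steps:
$u{\left(F \right)} = \frac{33 + F}{2 F}$
$\sqrt{u{\left(L{\left(\left(-1\right) 1 \right)} \right)} + 4474} = \sqrt{\frac{33 - 1}{2 \left(\left(-1\right) 1\right)} + 4474} = \sqrt{\frac{33 - 1}{2 \left(-1\right)} + 4474} = \sqrt{\frac{1}{2} \left(-1\right) 32 + 4474} = \sqrt{-16 + 4474} = \sqrt{4458}$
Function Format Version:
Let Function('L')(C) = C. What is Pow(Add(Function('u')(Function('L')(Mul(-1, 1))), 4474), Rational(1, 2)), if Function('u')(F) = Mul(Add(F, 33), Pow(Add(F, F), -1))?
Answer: Pow(4458, Rational(1, 2)) ≈ 66.768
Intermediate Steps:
Function('u')(F) = Mul(Rational(1, 2), Pow(F, -1), Add(33, F)) (Function('u')(F) = Mul(Add(33, F), Pow(Mul(2, F), -1)) = Mul(Add(33, F), Mul(Rational(1, 2), Pow(F, -1))) = Mul(Rational(1, 2), Pow(F, -1), Add(33, F)))
Pow(Add(Function('u')(Function('L')(Mul(-1, 1))), 4474), Rational(1, 2)) = Pow(Add(Mul(Rational(1, 2), Pow(Mul(-1, 1), -1), Add(33, Mul(-1, 1))), 4474), Rational(1, 2)) = Pow(Add(Mul(Rational(1, 2), Pow(-1, -1), Add(33, -1)), 4474), Rational(1, 2)) = Pow(Add(Mul(Rational(1, 2), -1, 32), 4474), Rational(1, 2)) = Pow(Add(-16, 4474), Rational(1, 2)) = Pow(4458, Rational(1, 2))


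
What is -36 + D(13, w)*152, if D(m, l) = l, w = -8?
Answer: -1252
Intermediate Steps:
-36 + D(13, w)*152 = -36 - 8*152 = -36 - 1216 = -1252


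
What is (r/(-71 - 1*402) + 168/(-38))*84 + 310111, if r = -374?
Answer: 253111543/817 ≈ 3.0981e+5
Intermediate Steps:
(r/(-71 - 1*402) + 168/(-38))*84 + 310111 = (-374/(-71 - 1*402) + 168/(-38))*84 + 310111 = (-374/(-71 - 402) + 168*(-1/38))*84 + 310111 = (-374/(-473) - 84/19)*84 + 310111 = (-374*(-1/473) - 84/19)*84 + 310111 = (34/43 - 84/19)*84 + 310111 = -2966/817*84 + 310111 = -249144/817 + 310111 = 253111543/817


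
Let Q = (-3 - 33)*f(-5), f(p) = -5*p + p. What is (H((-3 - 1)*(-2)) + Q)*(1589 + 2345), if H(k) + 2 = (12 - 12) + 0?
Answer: -2840348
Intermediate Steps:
f(p) = -4*p
H(k) = -2 (H(k) = -2 + ((12 - 12) + 0) = -2 + (0 + 0) = -2 + 0 = -2)
Q = -720 (Q = (-3 - 33)*(-4*(-5)) = -36*20 = -720)
(H((-3 - 1)*(-2)) + Q)*(1589 + 2345) = (-2 - 720)*(1589 + 2345) = -722*3934 = -2840348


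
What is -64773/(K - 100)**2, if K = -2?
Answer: -7197/1156 ≈ -6.2258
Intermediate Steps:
-64773/(K - 100)**2 = -64773/(-2 - 100)**2 = -64773/((-102)**2) = -64773/10404 = -64773*1/10404 = -7197/1156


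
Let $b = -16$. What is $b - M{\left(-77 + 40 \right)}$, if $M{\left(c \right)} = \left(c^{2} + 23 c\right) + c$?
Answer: $-497$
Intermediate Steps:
$M{\left(c \right)} = c^{2} + 24 c$
$b - M{\left(-77 + 40 \right)} = -16 - \left(-77 + 40\right) \left(24 + \left(-77 + 40\right)\right) = -16 - - 37 \left(24 - 37\right) = -16 - \left(-37\right) \left(-13\right) = -16 - 481 = -497$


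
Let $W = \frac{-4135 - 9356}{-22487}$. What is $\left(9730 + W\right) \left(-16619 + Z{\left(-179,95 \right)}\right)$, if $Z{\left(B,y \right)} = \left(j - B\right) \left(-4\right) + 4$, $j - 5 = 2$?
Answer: $- \frac{3798357525359}{22487} \approx -1.6891 \cdot 10^{8}$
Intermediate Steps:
$j = 7$ ($j = 5 + 2 = 7$)
$W = \frac{13491}{22487}$ ($W = \left(-13491\right) \left(- \frac{1}{22487}\right) = \frac{13491}{22487} \approx 0.59995$)
$Z{\left(B,y \right)} = -24 + 4 B$ ($Z{\left(B,y \right)} = \left(7 - B\right) \left(-4\right) + 4 = \left(-28 + 4 B\right) + 4 = -24 + 4 B$)
$\left(9730 + W\right) \left(-16619 + Z{\left(-179,95 \right)}\right) = \left(9730 + \frac{13491}{22487}\right) \left(-16619 + \left(-24 + 4 \left(-179\right)\right)\right) = \frac{218812001 \left(-16619 - 740\right)}{22487} = \frac{218812001}{22487} \left(-17359\right) = - \frac{3798357525359}{22487}$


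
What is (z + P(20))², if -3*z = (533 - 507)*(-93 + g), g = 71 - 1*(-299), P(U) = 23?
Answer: 50879689/9 ≈ 5.6533e+6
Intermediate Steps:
g = 370 (g = 71 + 299 = 370)
z = -7202/3 (z = -(533 - 507)*(-93 + 370)/3 = -26*277/3 = -⅓*7202 = -7202/3 ≈ -2400.7)
(z + P(20))² = (-7202/3 + 23)² = (-7133/3)² = 50879689/9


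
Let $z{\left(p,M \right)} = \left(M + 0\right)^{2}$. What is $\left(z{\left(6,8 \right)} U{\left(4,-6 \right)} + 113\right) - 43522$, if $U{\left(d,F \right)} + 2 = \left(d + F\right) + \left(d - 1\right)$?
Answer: $-43473$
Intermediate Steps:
$z{\left(p,M \right)} = M^{2}$
$U{\left(d,F \right)} = -3 + F + 2 d$ ($U{\left(d,F \right)} = -2 + \left(\left(d + F\right) + \left(d - 1\right)\right) = -2 + \left(\left(F + d\right) + \left(-1 + d\right)\right) = -2 + \left(-1 + F + 2 d\right) = -3 + F + 2 d$)
$\left(z{\left(6,8 \right)} U{\left(4,-6 \right)} + 113\right) - 43522 = \left(8^{2} \left(-3 - 6 + 2 \cdot 4\right) + 113\right) - 43522 = \left(64 \left(-3 - 6 + 8\right) + 113\right) - 43522 = \left(64 \left(-1\right) + 113\right) - 43522 = \left(-64 + 113\right) - 43522 = 49 - 43522 = -43473$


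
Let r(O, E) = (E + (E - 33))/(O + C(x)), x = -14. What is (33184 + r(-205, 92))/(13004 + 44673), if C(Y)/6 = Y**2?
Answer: 32221815/56004367 ≈ 0.57535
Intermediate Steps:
C(Y) = 6*Y**2
r(O, E) = (-33 + 2*E)/(1176 + O) (r(O, E) = (E + (E - 33))/(O + 6*(-14)**2) = (E + (-33 + E))/(O + 6*196) = (-33 + 2*E)/(O + 1176) = (-33 + 2*E)/(1176 + O))
(33184 + r(-205, 92))/(13004 + 44673) = (33184 + (-33 + 2*92)/(1176 - 205))/(13004 + 44673) = (33184 + (-33 + 184)/971)/57677 = (33184 + (1/971)*151)*(1/57677) = (33184 + 151/971)*(1/57677) = (32221815/971)*(1/57677) = 32221815/56004367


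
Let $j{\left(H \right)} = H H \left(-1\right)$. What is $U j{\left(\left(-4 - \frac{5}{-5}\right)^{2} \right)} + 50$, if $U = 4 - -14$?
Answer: $-1408$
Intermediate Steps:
$U = 18$ ($U = 4 + 14 = 18$)
$j{\left(H \right)} = - H^{2}$ ($j{\left(H \right)} = H \left(- H\right) = - H^{2}$)
$U j{\left(\left(-4 - \frac{5}{-5}\right)^{2} \right)} + 50 = 18 \left(- \left(\left(-4 - \frac{5}{-5}\right)^{2}\right)^{2}\right) + 50 = 18 \left(- \left(\left(-4 - -1\right)^{2}\right)^{2}\right) + 50 = 18 \left(- \left(\left(-4 + 1\right)^{2}\right)^{2}\right) + 50 = 18 \left(- \left(\left(-3\right)^{2}\right)^{2}\right) + 50 = 18 \left(- 9^{2}\right) + 50 = 18 \left(\left(-1\right) 81\right) + 50 = 18 \left(-81\right) + 50 = -1458 + 50 = -1408$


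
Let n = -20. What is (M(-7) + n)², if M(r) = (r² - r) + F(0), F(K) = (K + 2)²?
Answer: 1600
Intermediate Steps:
F(K) = (2 + K)²
M(r) = 4 + r² - r (M(r) = (r² - r) + (2 + 0)² = (r² - r) + 2² = (r² - r) + 4 = 4 + r² - r)
(M(-7) + n)² = ((4 + (-7)² - 1*(-7)) - 20)² = ((4 + 49 + 7) - 20)² = (60 - 20)² = 40² = 1600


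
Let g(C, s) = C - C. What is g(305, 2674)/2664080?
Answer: 0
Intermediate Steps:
g(C, s) = 0
g(305, 2674)/2664080 = 0/2664080 = 0*(1/2664080) = 0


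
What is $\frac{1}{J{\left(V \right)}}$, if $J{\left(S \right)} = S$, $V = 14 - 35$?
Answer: $- \frac{1}{21} \approx -0.047619$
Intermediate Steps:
$V = -21$
$\frac{1}{J{\left(V \right)}} = \frac{1}{-21} = - \frac{1}{21}$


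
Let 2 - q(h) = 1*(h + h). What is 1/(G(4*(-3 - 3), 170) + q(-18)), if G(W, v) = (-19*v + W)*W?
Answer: 1/78134 ≈ 1.2799e-5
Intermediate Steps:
q(h) = 2 - 2*h (q(h) = 2 - (h + h) = 2 - 2*h)
G(W, v) = W*(W - 19*v) (G(W, v) = (W - 19*v)*W = W*(W - 19*v))
1/(G(4*(-3 - 3), 170) + q(-18)) = 1/((4*(-3 - 3))*(4*(-3 - 3) - 19*170) + (2 - 2*(-18))) = 1/((4*(-6))*(4*(-6) - 3230) + (2 + 36)) = 1/(-24*(-24 - 3230) + 38) = 1/(-24*(-3254) + 38) = 1/(78096 + 38) = 1/78134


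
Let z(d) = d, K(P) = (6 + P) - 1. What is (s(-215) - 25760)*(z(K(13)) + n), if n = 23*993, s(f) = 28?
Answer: -588156324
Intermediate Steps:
n = 22839
K(P) = 5 + P
(s(-215) - 25760)*(z(K(13)) + n) = (28 - 25760)*((5 + 13) + 22839) = -25732*(18 + 22839) = -25732*22857 = -588156324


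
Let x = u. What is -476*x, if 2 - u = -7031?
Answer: -3347708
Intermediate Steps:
u = 7033 (u = 2 - 1*(-7031) = 2 + 7031 = 7033)
x = 7033
-476*x = -476*7033 = -3347708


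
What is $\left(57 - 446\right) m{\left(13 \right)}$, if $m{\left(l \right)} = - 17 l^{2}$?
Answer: $1117597$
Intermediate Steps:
$\left(57 - 446\right) m{\left(13 \right)} = \left(57 - 446\right) \left(- 17 \cdot 13^{2}\right) = - 389 \left(\left(-17\right) 169\right) = \left(-389\right) \left(-2873\right) = 1117597$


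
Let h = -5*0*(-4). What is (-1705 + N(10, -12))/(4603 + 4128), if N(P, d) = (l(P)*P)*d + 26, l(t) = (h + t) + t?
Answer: -4079/8731 ≈ -0.46719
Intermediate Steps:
h = 0 (h = 0*(-4) = 0)
l(t) = 2*t (l(t) = (0 + t) + t = t + t = 2*t)
N(P, d) = 26 + 2*d*P² (N(P, d) = ((2*P)*P)*d + 26 = (2*P²)*d + 26 = 2*d*P² + 26 = 26 + 2*d*P²)
(-1705 + N(10, -12))/(4603 + 4128) = (-1705 + (26 + 2*(-12)*10²))/(4603 + 4128) = (-1705 + (26 + 2*(-12)*100))/8731 = (-1705 + (26 - 2400))*(1/8731) = (-1705 - 2374)*(1/8731) = -4079*1/8731 = -4079/8731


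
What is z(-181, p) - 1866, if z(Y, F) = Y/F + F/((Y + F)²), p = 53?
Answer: -1623307527/868352 ≈ -1869.4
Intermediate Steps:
z(Y, F) = F/(F + Y)² + Y/F (z(Y, F) = Y/F + F/((F + Y)²) = Y/F + F/(F + Y)² = F/(F + Y)² + Y/F)
z(-181, p) - 1866 = (53/(53 - 181)² - 181/53) - 1866 = (53/(-128)² - 181*1/53) - 1866 = (53*(1/16384) - 181/53) - 1866 = (53/16384 - 181/53) - 1866 = -2962695/868352 - 1866 = -1623307527/868352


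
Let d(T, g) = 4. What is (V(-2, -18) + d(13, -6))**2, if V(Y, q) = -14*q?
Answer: 65536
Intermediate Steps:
(V(-2, -18) + d(13, -6))**2 = (-14*(-18) + 4)**2 = (252 + 4)**2 = 256**2 = 65536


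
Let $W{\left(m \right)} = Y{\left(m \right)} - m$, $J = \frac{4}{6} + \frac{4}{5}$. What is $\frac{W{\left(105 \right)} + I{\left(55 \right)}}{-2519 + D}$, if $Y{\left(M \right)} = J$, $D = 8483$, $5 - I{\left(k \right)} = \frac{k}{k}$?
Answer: $- \frac{1493}{89460} \approx -0.016689$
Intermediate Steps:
$I{\left(k \right)} = 4$ ($I{\left(k \right)} = 5 - \frac{k}{k} = 5 - 1 = 4$)
$J = \frac{22}{15}$ ($J = 4 \cdot \frac{1}{6} + 4 \cdot \frac{1}{5} = \frac{2}{3} + \frac{4}{5} = \frac{22}{15} \approx 1.4667$)
$Y{\left(M \right)} = \frac{22}{15}$
$W{\left(m \right)} = \frac{22}{15} - m$
$\frac{W{\left(105 \right)} + I{\left(55 \right)}}{-2519 + D} = \frac{\left(\frac{22}{15} - 105\right) + 4}{-2519 + 8483} = \frac{\left(\frac{22}{15} - 105\right) + 4}{5964} = \left(- \frac{1553}{15} + 4\right) \frac{1}{5964} = \left(- \frac{1493}{15}\right) \frac{1}{5964} = - \frac{1493}{89460}$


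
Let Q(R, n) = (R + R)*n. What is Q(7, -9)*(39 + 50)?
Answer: -11214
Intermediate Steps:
Q(R, n) = 2*R*n (Q(R, n) = (2*R)*n = 2*R*n)
Q(7, -9)*(39 + 50) = (2*7*(-9))*(39 + 50) = -126*89 = -11214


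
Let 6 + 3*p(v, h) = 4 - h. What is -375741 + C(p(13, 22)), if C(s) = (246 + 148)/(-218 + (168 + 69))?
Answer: -7138685/19 ≈ -3.7572e+5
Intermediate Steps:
p(v, h) = -2/3 - h/3 (p(v, h) = -2 + (4 - h)/3 = -2 + (4/3 - h/3) = -2/3 - h/3)
C(s) = 394/19 (C(s) = 394/(-218 + 237) = 394/19)
-375741 + C(p(13, 22)) = -375741 + 394/19 = -7138685/19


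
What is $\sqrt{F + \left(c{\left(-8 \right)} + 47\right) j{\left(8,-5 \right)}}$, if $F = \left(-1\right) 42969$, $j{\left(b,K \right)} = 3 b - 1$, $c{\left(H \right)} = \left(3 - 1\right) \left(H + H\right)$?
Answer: $24 i \sqrt{74} \approx 206.46 i$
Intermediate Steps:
$c{\left(H \right)} = 4 H$ ($c{\left(H \right)} = 2 \cdot 2 H = 4 H$)
$j{\left(b,K \right)} = -1 + 3 b$
$F = -42969$
$\sqrt{F + \left(c{\left(-8 \right)} + 47\right) j{\left(8,-5 \right)}} = \sqrt{-42969 + \left(4 \left(-8\right) + 47\right) \left(-1 + 3 \cdot 8\right)} = \sqrt{-42969 + \left(-32 + 47\right) \left(-1 + 24\right)} = \sqrt{-42969 + 15 \cdot 23} = \sqrt{-42969 + 345} = \sqrt{-42624} = 24 i \sqrt{74}$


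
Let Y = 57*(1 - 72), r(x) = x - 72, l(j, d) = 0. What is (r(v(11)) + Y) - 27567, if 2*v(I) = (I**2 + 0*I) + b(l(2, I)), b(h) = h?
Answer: -63251/2 ≈ -31626.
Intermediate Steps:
v(I) = I**2/2 (v(I) = ((I**2 + 0*I) + 0)/2 = ((I**2 + 0) + 0)/2 = (I**2 + 0)/2 = I**2/2)
r(x) = -72 + x
Y = -4047 (Y = 57*(-71) = -4047)
(r(v(11)) + Y) - 27567 = ((-72 + (1/2)*11**2) - 4047) - 27567 = ((-72 + (1/2)*121) - 4047) - 27567 = ((-72 + 121/2) - 4047) - 27567 = (-23/2 - 4047) - 27567 = -8117/2 - 27567 = -63251/2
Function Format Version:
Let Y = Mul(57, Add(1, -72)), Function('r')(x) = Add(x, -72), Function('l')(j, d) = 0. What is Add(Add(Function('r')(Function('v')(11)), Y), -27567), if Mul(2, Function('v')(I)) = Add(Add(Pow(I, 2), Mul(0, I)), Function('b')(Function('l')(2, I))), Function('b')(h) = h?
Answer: Rational(-63251, 2) ≈ -31626.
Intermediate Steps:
Function('v')(I) = Mul(Rational(1, 2), Pow(I, 2)) (Function('v')(I) = Mul(Rational(1, 2), Add(Add(Pow(I, 2), Mul(0, I)), 0)) = Mul(Rational(1, 2), Add(Add(Pow(I, 2), 0), 0)) = Mul(Rational(1, 2), Add(Pow(I, 2), 0)) = Mul(Rational(1, 2), Pow(I, 2)))
Function('r')(x) = Add(-72, x)
Y = -4047 (Y = Mul(57, -71) = -4047)
Add(Add(Function('r')(Function('v')(11)), Y), -27567) = Add(Add(Add(-72, Mul(Rational(1, 2), Pow(11, 2))), -4047), -27567) = Add(Add(Add(-72, Mul(Rational(1, 2), 121)), -4047), -27567) = Add(Add(Add(-72, Rational(121, 2)), -4047), -27567) = Add(Add(Rational(-23, 2), -4047), -27567) = Add(Rational(-8117, 2), -27567) = Rational(-63251, 2)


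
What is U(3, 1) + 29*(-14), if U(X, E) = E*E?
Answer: -405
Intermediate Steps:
U(X, E) = E²
U(3, 1) + 29*(-14) = 1² + 29*(-14) = 1 - 406 = -405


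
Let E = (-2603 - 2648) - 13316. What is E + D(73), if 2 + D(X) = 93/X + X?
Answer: -1350115/73 ≈ -18495.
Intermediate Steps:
E = -18567 (E = -5251 - 13316 = -18567)
D(X) = -2 + X + 93/X (D(X) = -2 + (93/X + X) = -2 + (X + 93/X) = -2 + X + 93/X)
E + D(73) = -18567 + (-2 + 73 + 93/73) = -18567 + 5276/73 = -1350115/73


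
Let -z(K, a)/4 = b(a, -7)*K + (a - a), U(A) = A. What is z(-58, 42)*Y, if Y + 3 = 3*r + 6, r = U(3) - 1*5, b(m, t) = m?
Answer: -29232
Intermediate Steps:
r = -2 (r = 3 - 1*5 = 3 - 5 = -2)
z(K, a) = -4*K*a (z(K, a) = -4*(a*K + (a - a)) = -4*(K*a + 0) = -4*K*a)
Y = -3 (Y = -3 + (3*(-2) + 6) = -3 + (-6 + 6) = -3 + 0 = -3)
z(-58, 42)*Y = -4*(-58)*42*(-3) = 9744*(-3) = -29232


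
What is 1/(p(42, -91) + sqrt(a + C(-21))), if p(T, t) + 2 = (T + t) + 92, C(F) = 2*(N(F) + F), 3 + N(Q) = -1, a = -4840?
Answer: 41/6571 - I*sqrt(4890)/6571 ≈ 0.0062395 - 0.010642*I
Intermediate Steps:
N(Q) = -4 (N(Q) = -3 - 1 = -4)
C(F) = -8 + 2*F (C(F) = 2*(-4 + F) = -8 + 2*F)
p(T, t) = 90 + T + t (p(T, t) = -2 + ((T + t) + 92) = -2 + (92 + T + t) = 90 + T + t)
1/(p(42, -91) + sqrt(a + C(-21))) = 1/((90 + 42 - 91) + sqrt(-4840 + (-8 + 2*(-21)))) = 1/(41 + sqrt(-4840 + (-8 - 42))) = 1/(41 + sqrt(-4840 - 50)) = 1/(41 + sqrt(-4890)) = 1/(41 + I*sqrt(4890))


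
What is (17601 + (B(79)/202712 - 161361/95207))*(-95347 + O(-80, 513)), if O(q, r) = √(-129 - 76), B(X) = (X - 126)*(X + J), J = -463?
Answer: -578315808048636906/344635739 + 42457661555586*I*√205/2412450173 ≈ -1.678e+9 + 2.5199e+5*I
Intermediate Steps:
B(X) = (-463 + X)*(-126 + X) (B(X) = (X - 126)*(X - 463) = (-126 + X)*(-463 + X) = (-463 + X)*(-126 + X))
O(q, r) = I*√205 (O(q, r) = √(-205) = I*√205)
(17601 + (B(79)/202712 - 161361/95207))*(-95347 + O(-80, 513)) = (17601 + ((58338 + 79² - 589*79)/202712 - 161361/95207))*(-95347 + I*√205) = (17601 + ((58338 + 6241 - 46531)*(1/202712) - 161361*1/95207))*(-95347 + I*√205) = (17601 + (18048*(1/202712) - 161361/95207))*(-95347 + I*√205) = (17601 + (2256/25339 - 161361/95207))*(-95347 + I*√205) = (17601 - 3873939387/2412450173)*(-95347 + I*√205) = 42457661555586*(-95347 + I*√205)/2412450173 = -578315808048636906/344635739 + 42457661555586*I*√205/2412450173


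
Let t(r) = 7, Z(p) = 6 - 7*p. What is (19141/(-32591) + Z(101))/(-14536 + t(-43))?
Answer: 22865432/473514639 ≈ 0.048289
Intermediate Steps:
(19141/(-32591) + Z(101))/(-14536 + t(-43)) = (19141/(-32591) + (6 - 7*101))/(-14536 + 7) = (19141*(-1/32591) + (6 - 707))/(-14529) = (-19141/32591 - 701)*(-1/14529) = -22865432/32591*(-1/14529) = 22865432/473514639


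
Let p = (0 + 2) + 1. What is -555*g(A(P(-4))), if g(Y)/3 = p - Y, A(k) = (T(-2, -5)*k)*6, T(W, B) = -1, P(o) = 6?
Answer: -64935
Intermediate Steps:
p = 3 (p = 2 + 1 = 3)
A(k) = -6*k (A(k) = -k*6 = -6*k)
g(Y) = 9 - 3*Y (g(Y) = 3*(3 - Y) = 9 - 3*Y)
-555*g(A(P(-4))) = -555*(9 - (-18)*6) = -555*(9 - 3*(-36)) = -555*(9 + 108) = -555*117 = -64935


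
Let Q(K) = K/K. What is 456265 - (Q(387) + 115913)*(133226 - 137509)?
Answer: 496915927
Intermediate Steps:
Q(K) = 1
456265 - (Q(387) + 115913)*(133226 - 137509) = 456265 - (1 + 115913)*(133226 - 137509) = 456265 - 115914*(-4283) = 456265 - 1*(-496459662) = 456265 + 496459662 = 496915927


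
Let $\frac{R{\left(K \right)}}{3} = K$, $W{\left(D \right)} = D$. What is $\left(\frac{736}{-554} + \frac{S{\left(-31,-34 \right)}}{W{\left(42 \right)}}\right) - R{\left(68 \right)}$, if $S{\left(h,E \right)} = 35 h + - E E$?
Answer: $- \frac{1003183}{3878} \approx -258.69$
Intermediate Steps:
$S{\left(h,E \right)} = - E^{2} + 35 h$ ($S{\left(h,E \right)} = 35 h - E^{2} = - E^{2} + 35 h$)
$R{\left(K \right)} = 3 K$
$\left(\frac{736}{-554} + \frac{S{\left(-31,-34 \right)}}{W{\left(42 \right)}}\right) - R{\left(68 \right)} = \left(\frac{736}{-554} + \frac{- \left(-34\right)^{2} + 35 \left(-31\right)}{42}\right) - 3 \cdot 68 = \left(736 \left(- \frac{1}{554}\right) + \left(\left(-1\right) 1156 - 1085\right) \frac{1}{42}\right) - 204 = \left(- \frac{368}{277} + \left(-1156 - 1085\right) \frac{1}{42}\right) - 204 = \left(- \frac{368}{277} - \frac{747}{14}\right) - 204 = - \frac{212071}{3878} - 204 = - \frac{1003183}{3878}$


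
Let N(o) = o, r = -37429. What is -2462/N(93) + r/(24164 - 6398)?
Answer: -2248609/78678 ≈ -28.580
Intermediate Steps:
-2462/N(93) + r/(24164 - 6398) = -2462/93 - 37429/(24164 - 6398) = -2462*1/93 - 37429/17766 = -2462/93 - 37429*1/17766 = -2462/93 - 5347/2538 = -2248609/78678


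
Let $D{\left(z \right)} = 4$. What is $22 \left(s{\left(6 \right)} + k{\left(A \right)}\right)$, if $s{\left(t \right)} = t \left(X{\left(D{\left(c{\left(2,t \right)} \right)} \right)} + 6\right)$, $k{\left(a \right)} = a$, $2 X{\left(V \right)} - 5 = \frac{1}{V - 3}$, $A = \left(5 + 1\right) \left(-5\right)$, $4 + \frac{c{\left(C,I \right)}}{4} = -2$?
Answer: $528$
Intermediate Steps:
$c{\left(C,I \right)} = -24$ ($c{\left(C,I \right)} = -16 + 4 \left(-2\right) = -16 - 8 = -24$)
$A = -30$ ($A = 6 \left(-5\right) = -30$)
$X{\left(V \right)} = \frac{5}{2} + \frac{1}{2 \left(-3 + V\right)}$ ($X{\left(V \right)} = \frac{5}{2} + \frac{1}{2 \left(V - 3\right)} = \frac{5}{2} + \frac{1}{2 \left(-3 + V\right)}$)
$s{\left(t \right)} = 9 t$ ($s{\left(t \right)} = t \left(\frac{-14 + 5 \cdot 4}{2 \left(-3 + 4\right)} + 6\right) = t \left(\frac{-14 + 20}{2 \cdot 1} + 6\right) = t \left(\frac{1}{2} \cdot 1 \cdot 6 + 6\right) = t \left(3 + 6\right) = t 9 = 9 t$)
$22 \left(s{\left(6 \right)} + k{\left(A \right)}\right) = 22 \left(9 \cdot 6 - 30\right) = 22 \left(54 - 30\right) = 22 \cdot 24 = 528$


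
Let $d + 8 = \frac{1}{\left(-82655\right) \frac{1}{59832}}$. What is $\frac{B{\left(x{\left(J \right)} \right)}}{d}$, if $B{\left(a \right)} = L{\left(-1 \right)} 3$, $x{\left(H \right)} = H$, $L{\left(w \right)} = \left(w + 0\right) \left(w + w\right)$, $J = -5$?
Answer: $- \frac{247965}{360536} \approx -0.68777$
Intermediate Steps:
$L{\left(w \right)} = 2 w^{2}$ ($L{\left(w \right)} = w 2 w = 2 w^{2}$)
$B{\left(a \right)} = 6$ ($B{\left(a \right)} = 2 \left(-1\right)^{2} \cdot 3 = 2 \cdot 1 \cdot 3 = 2 \cdot 3 = 6$)
$d = - \frac{721072}{82655}$ ($d = -8 + \frac{1}{\left(-82655\right) \frac{1}{59832}} = -8 + \frac{1}{- \frac{82655}{59832}} = -8 - \frac{59832}{82655} = - \frac{721072}{82655} \approx -8.7239$)
$\frac{B{\left(x{\left(J \right)} \right)}}{d} = \frac{6}{- \frac{721072}{82655}} = 6 \left(- \frac{82655}{721072}\right) = - \frac{247965}{360536}$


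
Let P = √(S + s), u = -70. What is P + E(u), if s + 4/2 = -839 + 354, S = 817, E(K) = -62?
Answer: -62 + √330 ≈ -43.834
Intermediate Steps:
s = -487 (s = -2 + (-839 + 354) = -2 - 485 = -487)
P = √330 (P = √(817 - 487) = √330 ≈ 18.166)
P + E(u) = √330 - 62 = -62 + √330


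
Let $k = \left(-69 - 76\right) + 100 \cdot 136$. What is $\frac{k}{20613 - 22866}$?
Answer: $- \frac{4485}{751} \approx -5.972$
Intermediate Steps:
$k = 13455$ ($k = -145 + 13600 = 13455$)
$\frac{k}{20613 - 22866} = \frac{13455}{20613 - 22866} = \frac{13455}{-2253} = 13455 \left(- \frac{1}{2253}\right) = - \frac{4485}{751}$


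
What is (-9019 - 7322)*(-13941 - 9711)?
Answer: 386497332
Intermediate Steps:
(-9019 - 7322)*(-13941 - 9711) = -16341*(-23652) = 386497332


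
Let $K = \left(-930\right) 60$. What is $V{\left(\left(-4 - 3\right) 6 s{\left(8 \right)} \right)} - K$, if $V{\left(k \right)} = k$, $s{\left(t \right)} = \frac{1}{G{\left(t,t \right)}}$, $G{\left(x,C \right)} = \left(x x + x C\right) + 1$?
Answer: $\frac{2399386}{43} \approx 55800.0$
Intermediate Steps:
$G{\left(x,C \right)} = 1 + x^{2} + C x$ ($G{\left(x,C \right)} = \left(x^{2} + C x\right) + 1 = 1 + x^{2} + C x$)
$s{\left(t \right)} = \frac{1}{1 + 2 t^{2}}$ ($s{\left(t \right)} = \frac{1}{1 + t^{2} + t t} = \frac{1}{1 + t^{2} + t^{2}} = \frac{1}{1 + 2 t^{2}}$)
$K = -55800$
$V{\left(\left(-4 - 3\right) 6 s{\left(8 \right)} \right)} - K = \frac{\left(-4 - 3\right) 6}{1 + 2 \cdot 8^{2}} - -55800 = \frac{\left(-7\right) 6}{1 + 2 \cdot 64} + 55800 = - \frac{42}{1 + 128} + 55800 = - \frac{42}{129} + 55800 = \left(-42\right) \frac{1}{129} + 55800 = - \frac{14}{43} + 55800 = \frac{2399386}{43}$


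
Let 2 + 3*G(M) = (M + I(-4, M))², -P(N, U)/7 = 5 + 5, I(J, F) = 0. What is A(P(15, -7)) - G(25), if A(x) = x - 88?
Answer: -1097/3 ≈ -365.67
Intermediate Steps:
P(N, U) = -70 (P(N, U) = -7*(5 + 5) = -7*10 = -70)
A(x) = -88 + x
G(M) = -⅔ + M²/3 (G(M) = -⅔ + (M + 0)²/3 = -⅔ + M²/3)
A(P(15, -7)) - G(25) = (-88 - 70) - (-⅔ + (⅓)*25²) = -158 - (-⅔ + (⅓)*625) = -158 - (-⅔ + 625/3) = -158 - 1*623/3 = -158 - 623/3 = -1097/3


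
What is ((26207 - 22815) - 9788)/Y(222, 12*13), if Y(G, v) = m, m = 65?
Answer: -492/5 ≈ -98.400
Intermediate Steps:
Y(G, v) = 65
((26207 - 22815) - 9788)/Y(222, 12*13) = ((26207 - 22815) - 9788)/65 = (3392 - 9788)*(1/65) = -6396*1/65 = -492/5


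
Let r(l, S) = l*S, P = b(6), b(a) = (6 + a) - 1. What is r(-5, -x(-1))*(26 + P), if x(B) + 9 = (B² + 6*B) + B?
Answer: -2775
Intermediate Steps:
x(B) = -9 + B² + 7*B (x(B) = -9 + ((B² + 6*B) + B) = -9 + (B² + 7*B) = -9 + B² + 7*B)
b(a) = 5 + a
P = 11 (P = 5 + 6 = 11)
r(l, S) = S*l
r(-5, -x(-1))*(26 + P) = (-(-9 + (-1)² + 7*(-1))*(-5))*(26 + 11) = (-(-9 + 1 - 7)*(-5))*37 = (-1*(-15)*(-5))*37 = (15*(-5))*37 = -75*37 = -2775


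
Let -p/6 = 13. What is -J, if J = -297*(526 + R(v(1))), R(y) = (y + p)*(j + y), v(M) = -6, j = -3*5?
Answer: 680130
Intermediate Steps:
j = -15
p = -78 (p = -6*13 = -78)
R(y) = (-78 + y)*(-15 + y) (R(y) = (y - 78)*(-15 + y) = (-78 + y)*(-15 + y))
J = -680130 (J = -297*(526 + (1170 + (-6)² - 93*(-6))) = -297*(526 + (1170 + 36 + 558)) = -297*(526 + 1764) = -297*2290 = -680130)
-J = -1*(-680130) = 680130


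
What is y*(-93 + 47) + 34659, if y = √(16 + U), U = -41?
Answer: 34659 - 230*I ≈ 34659.0 - 230.0*I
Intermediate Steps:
y = 5*I (y = √(16 - 41) = √(-25) = 5*I ≈ 5.0*I)
y*(-93 + 47) + 34659 = (5*I)*(-93 + 47) + 34659 = (5*I)*(-46) + 34659 = -230*I + 34659 = 34659 - 230*I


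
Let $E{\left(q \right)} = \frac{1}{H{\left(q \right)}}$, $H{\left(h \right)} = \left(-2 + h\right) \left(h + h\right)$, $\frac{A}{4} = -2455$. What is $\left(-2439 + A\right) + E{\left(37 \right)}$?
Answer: $- \frac{31750809}{2590} \approx -12259.0$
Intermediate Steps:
$A = -9820$ ($A = 4 \left(-2455\right) = -9820$)
$H{\left(h \right)} = 2 h \left(-2 + h\right)$ ($H{\left(h \right)} = \left(-2 + h\right) 2 h = 2 h \left(-2 + h\right)$)
$E{\left(q \right)} = \frac{1}{2 q \left(-2 + q\right)}$
$\left(-2439 + A\right) + E{\left(37 \right)} = \left(-2439 - 9820\right) + \frac{1}{2 \cdot 37 \left(-2 + 37\right)} = -12259 + \frac{1}{2} \cdot \frac{1}{37} \cdot \frac{1}{35} = -12259 + \frac{1}{2590} = - \frac{31750809}{2590}$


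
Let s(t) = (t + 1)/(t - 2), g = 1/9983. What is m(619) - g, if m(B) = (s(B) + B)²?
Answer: 1460903702612878/3800418287 ≈ 3.8441e+5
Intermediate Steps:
g = 1/9983 ≈ 0.00010017
s(t) = (1 + t)/(-2 + t)
m(B) = (B + (1 + B)/(-2 + B))² (m(B) = ((1 + B)/(-2 + B) + B)² = (B + (1 + B)/(-2 + B))²)
m(619) - g = (1 + 619² - 1*619)²/(-2 + 619)² - 1*1/9983 = (1 + 383161 - 619)²/617² - 1/9983 = (1/380689)*382543² - 1/9983 = (1/380689)*146339146849 - 1/9983 = 146339146849/380689 - 1/9983 = 1460903702612878/3800418287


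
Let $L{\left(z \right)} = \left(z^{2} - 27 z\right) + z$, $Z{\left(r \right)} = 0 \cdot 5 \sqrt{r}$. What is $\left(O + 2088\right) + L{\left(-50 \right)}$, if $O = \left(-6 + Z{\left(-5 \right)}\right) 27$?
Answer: $5726$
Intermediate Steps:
$Z{\left(r \right)} = 0$ ($Z{\left(r \right)} = 0 \sqrt{r} = 0$)
$L{\left(z \right)} = z^{2} - 26 z$
$O = -162$ ($O = \left(-6 + 0\right) 27 = \left(-6\right) 27 = -162$)
$\left(O + 2088\right) + L{\left(-50 \right)} = \left(-162 + 2088\right) - 50 \left(-26 - 50\right) = 1926 - -3800 = 1926 + 3800 = 5726$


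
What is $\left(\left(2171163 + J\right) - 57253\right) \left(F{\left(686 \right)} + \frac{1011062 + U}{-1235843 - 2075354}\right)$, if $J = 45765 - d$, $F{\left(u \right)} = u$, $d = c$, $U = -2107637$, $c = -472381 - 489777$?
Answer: $\frac{7094608111995261}{3311197} \approx 2.1426 \cdot 10^{9}$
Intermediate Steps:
$c = -962158$
$d = -962158$
$J = 1007923$ ($J = 45765 - -962158 = 45765 + 962158 = 1007923$)
$\left(\left(2171163 + J\right) - 57253\right) \left(F{\left(686 \right)} + \frac{1011062 + U}{-1235843 - 2075354}\right) = \left(\left(2171163 + 1007923\right) - 57253\right) \left(686 + \frac{1011062 - 2107637}{-1235843 - 2075354}\right) = \left(3179086 - 57253\right) \left(686 - \frac{1096575}{-3311197}\right) = 3121833 \left(686 - - \frac{1096575}{3311197}\right) = 3121833 \left(686 + \frac{1096575}{3311197}\right) = 3121833 \cdot \frac{2272577717}{3311197} = \frac{7094608111995261}{3311197}$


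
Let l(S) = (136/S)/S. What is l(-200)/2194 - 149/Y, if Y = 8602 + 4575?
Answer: -1634305991/144551690000 ≈ -0.011306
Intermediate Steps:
Y = 13177
l(S) = 136/S²
l(-200)/2194 - 149/Y = (136/(-200)²)/2194 - 149/13177 = (136*(1/40000))*(1/2194) - 149*1/13177 = (17/5000)*(1/2194) - 149/13177 = 17/10970000 - 149/13177 = -1634305991/144551690000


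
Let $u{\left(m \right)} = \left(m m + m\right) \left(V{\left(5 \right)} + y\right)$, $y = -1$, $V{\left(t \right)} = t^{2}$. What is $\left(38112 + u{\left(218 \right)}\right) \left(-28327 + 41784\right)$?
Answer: $15932011440$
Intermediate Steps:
$u{\left(m \right)} = 24 m + 24 m^{2}$ ($u{\left(m \right)} = \left(m m + m\right) \left(5^{2} - 1\right) = \left(m^{2} + m\right) \left(25 - 1\right) = \left(m + m^{2}\right) 24 = 24 m + 24 m^{2}$)
$\left(38112 + u{\left(218 \right)}\right) \left(-28327 + 41784\right) = \left(38112 + 24 \cdot 218 \left(1 + 218\right)\right) \left(-28327 + 41784\right) = \left(38112 + 24 \cdot 218 \cdot 219\right) 13457 = \left(38112 + 1145808\right) 13457 = 1183920 \cdot 13457 = 15932011440$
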